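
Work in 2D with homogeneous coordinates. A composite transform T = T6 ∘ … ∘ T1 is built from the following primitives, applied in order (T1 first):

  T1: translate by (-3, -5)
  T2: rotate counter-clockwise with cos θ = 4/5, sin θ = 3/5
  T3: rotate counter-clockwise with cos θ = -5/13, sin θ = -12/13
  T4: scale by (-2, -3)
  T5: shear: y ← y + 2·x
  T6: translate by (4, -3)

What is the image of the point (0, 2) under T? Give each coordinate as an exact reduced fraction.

T1 translate by (-3, -5): (0, 2) → (-3, -3)
T2 rotate counter-clockwise with cos θ = 4/5, sin θ = 3/5: (-3, -3) → (-3/5, -21/5)
T3 rotate counter-clockwise with cos θ = -5/13, sin θ = -12/13: (-3/5, -21/5) → (-237/65, 141/65)
T4 scale by (-2, -3): (-237/65, 141/65) → (474/65, -423/65)
T5 shear: y ← y + 2·x: (474/65, -423/65) → (474/65, 105/13)
T6 translate by (4, -3): (474/65, 105/13) → (734/65, 66/13)

T(p) = (734/65, 66/13)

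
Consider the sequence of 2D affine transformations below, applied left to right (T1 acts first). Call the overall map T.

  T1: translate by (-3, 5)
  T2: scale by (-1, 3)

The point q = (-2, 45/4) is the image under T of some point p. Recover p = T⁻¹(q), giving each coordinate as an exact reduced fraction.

p = (5, -5/4)

T1 = [1 0 -3; 0 1 5; 0 0 1]
T2·T1 = [-1 0 3; 0 3 15; 0 0 1]
det M = -3; M⁻¹ = [-1 0 3; 0 1/3 -5; 0 0 1]
M⁻¹ · (-2, 45/4)ᵀ = (5, -5/4)ᵀ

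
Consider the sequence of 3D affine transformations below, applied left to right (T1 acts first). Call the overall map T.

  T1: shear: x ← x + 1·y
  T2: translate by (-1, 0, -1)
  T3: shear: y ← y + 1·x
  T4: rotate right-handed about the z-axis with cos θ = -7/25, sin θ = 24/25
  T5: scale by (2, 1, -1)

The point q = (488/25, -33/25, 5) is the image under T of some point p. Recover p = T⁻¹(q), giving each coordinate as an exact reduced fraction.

p = (2, -5, -4)

T1 = [1 1 0 0; 0 1 0 0; 0 0 1 0; 0 0 0 1]
T2·T1 = [1 1 0 -1; 0 1 0 0; 0 0 1 -1; 0 0 0 1]
T3·…·T1 = [1 1 0 -1; 1 2 0 -1; 0 0 1 -1; 0 0 0 1]
T4·…·T1 = [-31/25 -11/5 0 31/25; 17/25 2/5 0 -17/25; 0 0 1 -1; 0 0 0 1]
T5·…·T1 = [-62/25 -22/5 0 62/25; 17/25 2/5 0 -17/25; 0 0 -1 1; 0 0 0 1]
det M = -2; M⁻¹ = [1/5 11/5 0 1; -17/50 -31/25 0 0; 0 0 -1 1; 0 0 0 1]
M⁻¹ · (488/25, -33/25, 5)ᵀ = (2, -5, -4)ᵀ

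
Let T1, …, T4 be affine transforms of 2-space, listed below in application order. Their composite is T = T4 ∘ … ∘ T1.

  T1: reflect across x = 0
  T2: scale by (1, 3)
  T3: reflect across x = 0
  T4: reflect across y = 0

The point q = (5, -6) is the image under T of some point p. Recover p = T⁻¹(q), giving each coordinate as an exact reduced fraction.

p = (5, 2)

T1 = [-1 0 0; 0 1 0; 0 0 1]
T2·T1 = [-1 0 0; 0 3 0; 0 0 1]
T3·…·T1 = [1 0 0; 0 3 0; 0 0 1]
T4·…·T1 = [1 0 0; 0 -3 0; 0 0 1]
det M = -3; M⁻¹ = [1 0 0; 0 -1/3 0; 0 0 1]
M⁻¹ · (5, -6)ᵀ = (5, 2)ᵀ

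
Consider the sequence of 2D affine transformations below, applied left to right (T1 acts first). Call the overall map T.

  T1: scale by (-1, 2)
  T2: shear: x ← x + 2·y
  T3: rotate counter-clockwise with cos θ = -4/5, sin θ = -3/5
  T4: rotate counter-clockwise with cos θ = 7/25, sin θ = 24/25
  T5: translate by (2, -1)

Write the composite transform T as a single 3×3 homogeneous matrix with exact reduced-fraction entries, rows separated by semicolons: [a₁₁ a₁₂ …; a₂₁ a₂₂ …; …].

T1 = [-1 0 0; 0 2 0; 0 0 1]
T2·T1 = [-1 4 0; 0 2 0; 0 0 1]
T3·…·T1 = [4/5 -2 0; 3/5 -4 0; 0 0 1]
T4·…·T1 = [-44/125 82/25 0; 117/125 -76/25 0; 0 0 1]
T5·…·T1 = [-44/125 82/25 2; 117/125 -76/25 -1; 0 0 1]

T = [-44/125 82/25 2; 117/125 -76/25 -1; 0 0 1]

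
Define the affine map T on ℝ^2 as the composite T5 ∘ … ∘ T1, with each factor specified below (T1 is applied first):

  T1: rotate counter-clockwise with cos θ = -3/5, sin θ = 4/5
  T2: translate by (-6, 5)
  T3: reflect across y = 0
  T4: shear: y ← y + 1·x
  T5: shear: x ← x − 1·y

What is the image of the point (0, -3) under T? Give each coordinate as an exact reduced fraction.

T(p) = (34/5, -52/5)

T1 rotate counter-clockwise with cos θ = -3/5, sin θ = 4/5: (0, -3) → (12/5, 9/5)
T2 translate by (-6, 5): (12/5, 9/5) → (-18/5, 34/5)
T3 reflect across y = 0: (-18/5, 34/5) → (-18/5, -34/5)
T4 shear: y ← y + 1·x: (-18/5, -34/5) → (-18/5, -52/5)
T5 shear: x ← x − 1·y: (-18/5, -52/5) → (34/5, -52/5)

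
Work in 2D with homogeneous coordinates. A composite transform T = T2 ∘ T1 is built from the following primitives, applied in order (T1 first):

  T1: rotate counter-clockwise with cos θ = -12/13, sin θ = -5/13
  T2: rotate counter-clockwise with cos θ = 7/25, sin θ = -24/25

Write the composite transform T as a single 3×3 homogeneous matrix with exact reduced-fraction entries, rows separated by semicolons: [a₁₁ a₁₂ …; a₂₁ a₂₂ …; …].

T = [-204/325 -253/325 0; 253/325 -204/325 0; 0 0 1]

T1 = [-12/13 5/13 0; -5/13 -12/13 0; 0 0 1]
T2·T1 = [-204/325 -253/325 0; 253/325 -204/325 0; 0 0 1]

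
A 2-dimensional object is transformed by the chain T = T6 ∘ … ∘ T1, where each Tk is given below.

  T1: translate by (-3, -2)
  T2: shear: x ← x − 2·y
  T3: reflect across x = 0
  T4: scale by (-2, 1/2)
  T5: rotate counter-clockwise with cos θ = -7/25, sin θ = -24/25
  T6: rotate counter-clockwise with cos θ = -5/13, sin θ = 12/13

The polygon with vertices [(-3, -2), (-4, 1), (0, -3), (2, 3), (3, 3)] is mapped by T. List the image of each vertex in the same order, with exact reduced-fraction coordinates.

image vertices: (1364/325, -502/325), (-3212/325, -1043/650), (4612/325, -607/650), (-1956/325, -109/650), (-262/65, 7/130)

T1 translate by (-3, -2): (-3, -2) → (-6, -4); (-4, 1) → (-7, -1); (0, -3) → (-3, -5); (2, 3) → (-1, 1); (3, 3) → (0, 1)
T2 shear: x ← x − 2·y: (-6, -4) → (2, -4); (-7, -1) → (-5, -1); (-3, -5) → (7, -5); (-1, 1) → (-3, 1); (0, 1) → (-2, 1)
T3 reflect across x = 0: (2, -4) → (-2, -4); (-5, -1) → (5, -1); (7, -5) → (-7, -5); (-3, 1) → (3, 1); (-2, 1) → (2, 1)
T4 scale by (-2, 1/2): (-2, -4) → (4, -2); (5, -1) → (-10, -1/2); (-7, -5) → (14, -5/2); (3, 1) → (-6, 1/2); (2, 1) → (-4, 1/2)
T5 rotate counter-clockwise with cos θ = -7/25, sin θ = -24/25: (4, -2) → (-76/25, -82/25); (-10, -1/2) → (58/25, 487/50); (14, -5/2) → (-158/25, -637/50); (-6, 1/2) → (54/25, 281/50); (-4, 1/2) → (8/5, 37/10)
T6 rotate counter-clockwise with cos θ = -5/13, sin θ = 12/13: (-76/25, -82/25) → (1364/325, -502/325); (58/25, 487/50) → (-3212/325, -1043/650); (-158/25, -637/50) → (4612/325, -607/650); (54/25, 281/50) → (-1956/325, -109/650); (8/5, 37/10) → (-262/65, 7/130)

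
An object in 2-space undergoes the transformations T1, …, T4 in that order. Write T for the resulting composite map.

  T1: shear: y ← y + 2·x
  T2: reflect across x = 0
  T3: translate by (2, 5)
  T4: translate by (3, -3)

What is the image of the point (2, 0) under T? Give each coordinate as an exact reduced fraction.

T1 shear: y ← y + 2·x: (2, 0) → (2, 4)
T2 reflect across x = 0: (2, 4) → (-2, 4)
T3 translate by (2, 5): (-2, 4) → (0, 9)
T4 translate by (3, -3): (0, 9) → (3, 6)

T(p) = (3, 6)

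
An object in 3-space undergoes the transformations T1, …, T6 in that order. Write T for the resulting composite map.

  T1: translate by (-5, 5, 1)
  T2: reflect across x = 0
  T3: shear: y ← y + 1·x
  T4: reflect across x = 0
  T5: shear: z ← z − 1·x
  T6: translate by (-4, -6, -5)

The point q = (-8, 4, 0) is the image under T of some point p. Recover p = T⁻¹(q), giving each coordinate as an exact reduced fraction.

T1 = [1 0 0 -5; 0 1 0 5; 0 0 1 1; 0 0 0 1]
T2·T1 = [-1 0 0 5; 0 1 0 5; 0 0 1 1; 0 0 0 1]
T3·…·T1 = [-1 0 0 5; -1 1 0 10; 0 0 1 1; 0 0 0 1]
T4·…·T1 = [1 0 0 -5; -1 1 0 10; 0 0 1 1; 0 0 0 1]
T5·…·T1 = [1 0 0 -5; -1 1 0 10; -1 0 1 6; 0 0 0 1]
T6·…·T1 = [1 0 0 -9; -1 1 0 4; -1 0 1 1; 0 0 0 1]
det M = 1; M⁻¹ = [1 0 0 9; 1 1 0 5; 1 0 1 8; 0 0 0 1]
M⁻¹ · (-8, 4, 0)ᵀ = (1, 1, 0)ᵀ

p = (1, 1, 0)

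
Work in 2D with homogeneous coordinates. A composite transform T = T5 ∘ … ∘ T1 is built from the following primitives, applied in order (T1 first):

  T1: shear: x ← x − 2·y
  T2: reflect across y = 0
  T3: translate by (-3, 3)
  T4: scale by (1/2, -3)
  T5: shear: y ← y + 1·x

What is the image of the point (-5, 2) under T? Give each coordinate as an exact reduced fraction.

T1 shear: x ← x − 2·y: (-5, 2) → (-9, 2)
T2 reflect across y = 0: (-9, 2) → (-9, -2)
T3 translate by (-3, 3): (-9, -2) → (-12, 1)
T4 scale by (1/2, -3): (-12, 1) → (-6, -3)
T5 shear: y ← y + 1·x: (-6, -3) → (-6, -9)

T(p) = (-6, -9)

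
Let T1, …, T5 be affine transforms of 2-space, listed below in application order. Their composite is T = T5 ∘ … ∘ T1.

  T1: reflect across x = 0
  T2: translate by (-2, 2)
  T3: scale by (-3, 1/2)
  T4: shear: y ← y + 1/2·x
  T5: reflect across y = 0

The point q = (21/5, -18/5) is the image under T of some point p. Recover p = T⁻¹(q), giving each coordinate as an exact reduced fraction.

T1 = [-1 0 0; 0 1 0; 0 0 1]
T2·T1 = [-1 0 -2; 0 1 2; 0 0 1]
T3·…·T1 = [3 0 6; 0 1/2 1; 0 0 1]
T4·…·T1 = [3 0 6; 3/2 1/2 4; 0 0 1]
T5·…·T1 = [3 0 6; -3/2 -1/2 -4; 0 0 1]
det M = -3/2; M⁻¹ = [1/3 0 -2; -1 -2 -2; 0 0 1]
M⁻¹ · (21/5, -18/5)ᵀ = (-3/5, 1)ᵀ

p = (-3/5, 1)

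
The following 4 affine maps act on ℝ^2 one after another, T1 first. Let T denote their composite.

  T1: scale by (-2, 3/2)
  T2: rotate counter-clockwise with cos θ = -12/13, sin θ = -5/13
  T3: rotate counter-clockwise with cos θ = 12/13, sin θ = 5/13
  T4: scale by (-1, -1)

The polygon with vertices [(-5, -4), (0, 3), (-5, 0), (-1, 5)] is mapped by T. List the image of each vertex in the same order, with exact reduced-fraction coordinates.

image vertices: (1910/169, 486/169), (-540/169, 1071/338), (1190/169, 1200/169), (-662/169, 2265/338)

T1 scale by (-2, 3/2): (-5, -4) → (10, -6); (0, 3) → (0, 9/2); (-5, 0) → (10, 0); (-1, 5) → (2, 15/2)
T2 rotate counter-clockwise with cos θ = -12/13, sin θ = -5/13: (10, -6) → (-150/13, 22/13); (0, 9/2) → (45/26, -54/13); (10, 0) → (-120/13, -50/13); (2, 15/2) → (27/26, -100/13)
T3 rotate counter-clockwise with cos θ = 12/13, sin θ = 5/13: (-150/13, 22/13) → (-1910/169, -486/169); (45/26, -54/13) → (540/169, -1071/338); (-120/13, -50/13) → (-1190/169, -1200/169); (27/26, -100/13) → (662/169, -2265/338)
T4 scale by (-1, -1): (-1910/169, -486/169) → (1910/169, 486/169); (540/169, -1071/338) → (-540/169, 1071/338); (-1190/169, -1200/169) → (1190/169, 1200/169); (662/169, -2265/338) → (-662/169, 2265/338)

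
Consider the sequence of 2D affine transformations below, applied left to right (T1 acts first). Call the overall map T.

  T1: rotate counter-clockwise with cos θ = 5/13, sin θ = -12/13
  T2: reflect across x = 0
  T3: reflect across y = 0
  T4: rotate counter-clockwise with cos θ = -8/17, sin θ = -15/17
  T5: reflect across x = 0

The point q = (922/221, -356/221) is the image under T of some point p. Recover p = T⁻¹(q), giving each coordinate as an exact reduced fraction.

T1 = [5/13 12/13 0; -12/13 5/13 0; 0 0 1]
T2·T1 = [-5/13 -12/13 0; -12/13 5/13 0; 0 0 1]
T3·…·T1 = [-5/13 -12/13 0; 12/13 -5/13 0; 0 0 1]
T4·…·T1 = [220/221 21/221 0; -21/221 220/221 0; 0 0 1]
T5·…·T1 = [-220/221 -21/221 0; -21/221 220/221 0; 0 0 1]
det M = -1; M⁻¹ = [-220/221 -21/221 0; -21/221 220/221 0; 0 0 1]
M⁻¹ · (922/221, -356/221)ᵀ = (-4, -2)ᵀ

p = (-4, -2)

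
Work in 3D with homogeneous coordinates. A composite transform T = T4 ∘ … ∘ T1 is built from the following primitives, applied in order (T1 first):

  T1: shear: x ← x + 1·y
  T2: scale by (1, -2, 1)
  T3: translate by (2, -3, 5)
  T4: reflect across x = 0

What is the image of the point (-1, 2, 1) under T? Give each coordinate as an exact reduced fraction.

T(p) = (-3, -7, 6)

T1 shear: x ← x + 1·y: (-1, 2, 1) → (1, 2, 1)
T2 scale by (1, -2, 1): (1, 2, 1) → (1, -4, 1)
T3 translate by (2, -3, 5): (1, -4, 1) → (3, -7, 6)
T4 reflect across x = 0: (3, -7, 6) → (-3, -7, 6)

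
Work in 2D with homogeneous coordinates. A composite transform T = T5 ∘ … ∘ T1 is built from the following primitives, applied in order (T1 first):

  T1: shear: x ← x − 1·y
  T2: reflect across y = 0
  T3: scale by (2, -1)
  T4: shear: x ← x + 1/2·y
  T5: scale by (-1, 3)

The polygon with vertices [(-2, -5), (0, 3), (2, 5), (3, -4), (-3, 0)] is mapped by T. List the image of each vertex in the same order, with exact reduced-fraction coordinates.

image vertices: (-7/2, -15), (9/2, 9), (7/2, 15), (-12, -12), (6, 0)

T1 shear: x ← x − 1·y: (-2, -5) → (3, -5); (0, 3) → (-3, 3); (2, 5) → (-3, 5); (3, -4) → (7, -4); (-3, 0) → (-3, 0)
T2 reflect across y = 0: (3, -5) → (3, 5); (-3, 3) → (-3, -3); (-3, 5) → (-3, -5); (7, -4) → (7, 4); (-3, 0) → (-3, 0)
T3 scale by (2, -1): (3, 5) → (6, -5); (-3, -3) → (-6, 3); (-3, -5) → (-6, 5); (7, 4) → (14, -4); (-3, 0) → (-6, 0)
T4 shear: x ← x + 1/2·y: (6, -5) → (7/2, -5); (-6, 3) → (-9/2, 3); (-6, 5) → (-7/2, 5); (14, -4) → (12, -4); (-6, 0) → (-6, 0)
T5 scale by (-1, 3): (7/2, -5) → (-7/2, -15); (-9/2, 3) → (9/2, 9); (-7/2, 5) → (7/2, 15); (12, -4) → (-12, -12); (-6, 0) → (6, 0)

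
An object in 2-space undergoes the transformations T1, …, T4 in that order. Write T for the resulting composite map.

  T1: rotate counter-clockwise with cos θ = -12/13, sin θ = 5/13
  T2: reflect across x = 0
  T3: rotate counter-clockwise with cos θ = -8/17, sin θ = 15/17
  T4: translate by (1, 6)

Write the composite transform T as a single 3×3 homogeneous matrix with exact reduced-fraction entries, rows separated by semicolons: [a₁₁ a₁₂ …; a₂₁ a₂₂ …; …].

T = [-171/221 140/221 1; 140/221 171/221 6; 0 0 1]

T1 = [-12/13 -5/13 0; 5/13 -12/13 0; 0 0 1]
T2·T1 = [12/13 5/13 0; 5/13 -12/13 0; 0 0 1]
T3·…·T1 = [-171/221 140/221 0; 140/221 171/221 0; 0 0 1]
T4·…·T1 = [-171/221 140/221 1; 140/221 171/221 6; 0 0 1]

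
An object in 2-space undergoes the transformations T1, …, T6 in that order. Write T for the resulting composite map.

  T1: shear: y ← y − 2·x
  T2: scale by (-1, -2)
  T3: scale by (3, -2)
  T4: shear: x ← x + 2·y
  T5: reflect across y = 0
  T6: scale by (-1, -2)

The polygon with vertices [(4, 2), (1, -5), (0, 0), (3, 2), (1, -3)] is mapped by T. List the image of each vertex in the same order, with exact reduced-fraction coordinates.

image vertices: (60, -48), (59, -56), (0, 0), (41, -32), (43, -40)

T1 shear: y ← y − 2·x: (4, 2) → (4, -6); (1, -5) → (1, -7); (0, 0) → (0, 0); (3, 2) → (3, -4); (1, -3) → (1, -5)
T2 scale by (-1, -2): (4, -6) → (-4, 12); (1, -7) → (-1, 14); (0, 0) → (0, 0); (3, -4) → (-3, 8); (1, -5) → (-1, 10)
T3 scale by (3, -2): (-4, 12) → (-12, -24); (-1, 14) → (-3, -28); (0, 0) → (0, 0); (-3, 8) → (-9, -16); (-1, 10) → (-3, -20)
T4 shear: x ← x + 2·y: (-12, -24) → (-60, -24); (-3, -28) → (-59, -28); (0, 0) → (0, 0); (-9, -16) → (-41, -16); (-3, -20) → (-43, -20)
T5 reflect across y = 0: (-60, -24) → (-60, 24); (-59, -28) → (-59, 28); (0, 0) → (0, 0); (-41, -16) → (-41, 16); (-43, -20) → (-43, 20)
T6 scale by (-1, -2): (-60, 24) → (60, -48); (-59, 28) → (59, -56); (0, 0) → (0, 0); (-41, 16) → (41, -32); (-43, 20) → (43, -40)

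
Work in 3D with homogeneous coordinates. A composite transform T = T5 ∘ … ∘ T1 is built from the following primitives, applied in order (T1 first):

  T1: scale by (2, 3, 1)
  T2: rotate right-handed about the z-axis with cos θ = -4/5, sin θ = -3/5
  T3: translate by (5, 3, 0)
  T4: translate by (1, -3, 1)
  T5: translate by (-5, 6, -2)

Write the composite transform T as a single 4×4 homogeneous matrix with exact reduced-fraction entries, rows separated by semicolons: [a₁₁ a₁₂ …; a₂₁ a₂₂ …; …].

T1 = [2 0 0 0; 0 3 0 0; 0 0 1 0; 0 0 0 1]
T2·T1 = [-8/5 9/5 0 0; -6/5 -12/5 0 0; 0 0 1 0; 0 0 0 1]
T3·…·T1 = [-8/5 9/5 0 5; -6/5 -12/5 0 3; 0 0 1 0; 0 0 0 1]
T4·…·T1 = [-8/5 9/5 0 6; -6/5 -12/5 0 0; 0 0 1 1; 0 0 0 1]
T5·…·T1 = [-8/5 9/5 0 1; -6/5 -12/5 0 6; 0 0 1 -1; 0 0 0 1]

T = [-8/5 9/5 0 1; -6/5 -12/5 0 6; 0 0 1 -1; 0 0 0 1]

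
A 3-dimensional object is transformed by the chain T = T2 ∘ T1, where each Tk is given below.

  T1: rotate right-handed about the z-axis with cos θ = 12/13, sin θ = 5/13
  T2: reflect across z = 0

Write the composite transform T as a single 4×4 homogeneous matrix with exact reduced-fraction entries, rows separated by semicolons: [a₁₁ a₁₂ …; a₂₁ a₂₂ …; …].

T1 = [12/13 -5/13 0 0; 5/13 12/13 0 0; 0 0 1 0; 0 0 0 1]
T2·T1 = [12/13 -5/13 0 0; 5/13 12/13 0 0; 0 0 -1 0; 0 0 0 1]

T = [12/13 -5/13 0 0; 5/13 12/13 0 0; 0 0 -1 0; 0 0 0 1]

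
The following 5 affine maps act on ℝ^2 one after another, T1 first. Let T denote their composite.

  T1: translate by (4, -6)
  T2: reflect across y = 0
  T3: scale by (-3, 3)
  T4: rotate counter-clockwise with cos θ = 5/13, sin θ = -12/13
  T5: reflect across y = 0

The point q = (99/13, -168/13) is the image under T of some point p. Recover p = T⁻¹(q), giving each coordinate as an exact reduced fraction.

T1 = [1 0 4; 0 1 -6; 0 0 1]
T2·T1 = [1 0 4; 0 -1 6; 0 0 1]
T3·…·T1 = [-3 0 -12; 0 -3 18; 0 0 1]
T4·…·T1 = [-15/13 -36/13 12; 36/13 -15/13 18; 0 0 1]
T5·…·T1 = [-15/13 -36/13 12; -36/13 15/13 -18; 0 0 1]
det M = -9; M⁻¹ = [-5/39 -4/13 -4; -4/13 5/39 6; 0 0 1]
M⁻¹ · (99/13, -168/13)ᵀ = (-1, 2)ᵀ

p = (-1, 2)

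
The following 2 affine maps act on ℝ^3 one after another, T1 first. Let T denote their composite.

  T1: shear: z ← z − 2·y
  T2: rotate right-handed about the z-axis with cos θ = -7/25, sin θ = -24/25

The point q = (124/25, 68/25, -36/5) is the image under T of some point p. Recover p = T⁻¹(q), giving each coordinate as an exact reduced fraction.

T1 = [1 0 0 0; 0 1 0 0; 0 -2 1 0; 0 0 0 1]
T2·T1 = [-7/25 24/25 0 0; -24/25 -7/25 0 0; 0 -2 1 0; 0 0 0 1]
det M = 1; M⁻¹ = [-7/25 -24/25 0 0; 24/25 -7/25 0 0; 48/25 -14/25 1 0; 0 0 0 1]
M⁻¹ · (124/25, 68/25, -36/5)ᵀ = (-4, 4, 4/5)ᵀ

p = (-4, 4, 4/5)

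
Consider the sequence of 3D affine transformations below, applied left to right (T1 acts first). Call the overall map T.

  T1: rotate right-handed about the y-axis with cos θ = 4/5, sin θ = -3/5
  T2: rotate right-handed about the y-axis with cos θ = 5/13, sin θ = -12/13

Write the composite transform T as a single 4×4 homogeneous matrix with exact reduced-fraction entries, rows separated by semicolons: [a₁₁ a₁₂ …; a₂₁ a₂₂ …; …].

T = [-16/65 0 -63/65 0; 0 1 0 0; 63/65 0 -16/65 0; 0 0 0 1]

T1 = [4/5 0 -3/5 0; 0 1 0 0; 3/5 0 4/5 0; 0 0 0 1]
T2·T1 = [-16/65 0 -63/65 0; 0 1 0 0; 63/65 0 -16/65 0; 0 0 0 1]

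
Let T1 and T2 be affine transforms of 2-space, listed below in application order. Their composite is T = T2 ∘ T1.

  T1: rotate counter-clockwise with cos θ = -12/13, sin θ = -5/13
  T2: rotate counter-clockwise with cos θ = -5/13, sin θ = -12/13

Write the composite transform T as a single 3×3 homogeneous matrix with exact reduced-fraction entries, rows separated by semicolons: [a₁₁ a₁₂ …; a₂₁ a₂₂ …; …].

T = [0 -1 0; 1 0 0; 0 0 1]

T1 = [-12/13 5/13 0; -5/13 -12/13 0; 0 0 1]
T2·T1 = [0 -1 0; 1 0 0; 0 0 1]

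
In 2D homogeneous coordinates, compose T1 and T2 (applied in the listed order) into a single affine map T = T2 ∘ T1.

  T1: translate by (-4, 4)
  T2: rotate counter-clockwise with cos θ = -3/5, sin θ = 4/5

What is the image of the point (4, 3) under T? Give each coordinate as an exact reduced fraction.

T(p) = (-28/5, -21/5)

T1 translate by (-4, 4): (4, 3) → (0, 7)
T2 rotate counter-clockwise with cos θ = -3/5, sin θ = 4/5: (0, 7) → (-28/5, -21/5)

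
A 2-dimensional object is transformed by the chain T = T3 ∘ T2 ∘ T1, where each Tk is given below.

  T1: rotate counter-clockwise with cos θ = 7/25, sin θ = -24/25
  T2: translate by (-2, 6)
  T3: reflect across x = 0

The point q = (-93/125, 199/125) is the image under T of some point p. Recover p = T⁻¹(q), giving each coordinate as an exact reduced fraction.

T1 = [7/25 24/25 0; -24/25 7/25 0; 0 0 1]
T2·T1 = [7/25 24/25 -2; -24/25 7/25 6; 0 0 1]
T3·…·T1 = [-7/25 -24/25 2; -24/25 7/25 6; 0 0 1]
det M = -1; M⁻¹ = [-7/25 -24/25 158/25; -24/25 7/25 6/25; 0 0 1]
M⁻¹ · (-93/125, 199/125)ᵀ = (5, 7/5)ᵀ

p = (5, 7/5)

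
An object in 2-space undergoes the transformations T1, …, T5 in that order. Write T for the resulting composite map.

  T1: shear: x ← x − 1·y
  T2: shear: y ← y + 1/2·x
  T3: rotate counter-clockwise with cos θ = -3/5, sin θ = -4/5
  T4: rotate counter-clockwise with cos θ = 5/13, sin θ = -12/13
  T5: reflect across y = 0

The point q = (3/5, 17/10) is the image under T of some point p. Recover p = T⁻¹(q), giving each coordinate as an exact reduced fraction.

T1 = [1 -1 0; 0 1 0; 0 0 1]
T2·T1 = [1 -1 0; 1/2 1/2 0; 0 0 1]
T3·…·T1 = [-1/5 1 0; -11/10 1/2 0; 0 0 1]
T4·…·T1 = [-71/65 11/13 0; -31/130 -19/26 0; 0 0 1]
T5·…·T1 = [-71/65 11/13 0; 31/130 19/26 0; 0 0 1]
det M = -1; M⁻¹ = [-19/26 11/13 0; 31/130 71/65 0; 0 0 1]
M⁻¹ · (3/5, 17/10)ᵀ = (1, 2)ᵀ

p = (1, 2)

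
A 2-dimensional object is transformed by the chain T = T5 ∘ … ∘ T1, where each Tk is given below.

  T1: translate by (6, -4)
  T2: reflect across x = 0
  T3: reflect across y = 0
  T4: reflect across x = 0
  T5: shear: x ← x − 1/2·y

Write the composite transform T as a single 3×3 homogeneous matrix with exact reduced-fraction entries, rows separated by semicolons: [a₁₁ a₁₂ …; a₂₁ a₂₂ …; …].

T1 = [1 0 6; 0 1 -4; 0 0 1]
T2·T1 = [-1 0 -6; 0 1 -4; 0 0 1]
T3·…·T1 = [-1 0 -6; 0 -1 4; 0 0 1]
T4·…·T1 = [1 0 6; 0 -1 4; 0 0 1]
T5·…·T1 = [1 1/2 4; 0 -1 4; 0 0 1]

T = [1 1/2 4; 0 -1 4; 0 0 1]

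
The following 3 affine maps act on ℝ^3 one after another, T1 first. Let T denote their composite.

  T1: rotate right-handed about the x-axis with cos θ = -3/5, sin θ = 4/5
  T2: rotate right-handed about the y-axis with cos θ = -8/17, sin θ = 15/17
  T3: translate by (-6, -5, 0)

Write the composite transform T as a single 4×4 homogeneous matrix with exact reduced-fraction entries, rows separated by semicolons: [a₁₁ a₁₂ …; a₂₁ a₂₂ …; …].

T1 = [1 0 0 0; 0 -3/5 -4/5 0; 0 4/5 -3/5 0; 0 0 0 1]
T2·T1 = [-8/17 12/17 -9/17 0; 0 -3/5 -4/5 0; -15/17 -32/85 24/85 0; 0 0 0 1]
T3·…·T1 = [-8/17 12/17 -9/17 -6; 0 -3/5 -4/5 -5; -15/17 -32/85 24/85 0; 0 0 0 1]

T = [-8/17 12/17 -9/17 -6; 0 -3/5 -4/5 -5; -15/17 -32/85 24/85 0; 0 0 0 1]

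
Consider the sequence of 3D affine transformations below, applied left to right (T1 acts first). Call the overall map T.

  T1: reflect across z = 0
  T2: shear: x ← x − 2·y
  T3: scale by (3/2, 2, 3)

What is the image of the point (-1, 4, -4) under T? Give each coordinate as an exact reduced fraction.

T1 reflect across z = 0: (-1, 4, -4) → (-1, 4, 4)
T2 shear: x ← x − 2·y: (-1, 4, 4) → (-9, 4, 4)
T3 scale by (3/2, 2, 3): (-9, 4, 4) → (-27/2, 8, 12)

T(p) = (-27/2, 8, 12)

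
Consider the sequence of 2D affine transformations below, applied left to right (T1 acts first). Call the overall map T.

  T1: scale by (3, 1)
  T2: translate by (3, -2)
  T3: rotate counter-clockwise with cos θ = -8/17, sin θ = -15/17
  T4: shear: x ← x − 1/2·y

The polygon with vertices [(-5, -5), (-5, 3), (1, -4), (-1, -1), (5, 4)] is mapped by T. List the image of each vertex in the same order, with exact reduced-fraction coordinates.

image vertices: (-127/17, 236/17), (25/17, 172/17), (-117/17, -42/17), (-57/17, 24/17), (29/17, -286/17)

T1 scale by (3, 1): (-5, -5) → (-15, -5); (-5, 3) → (-15, 3); (1, -4) → (3, -4); (-1, -1) → (-3, -1); (5, 4) → (15, 4)
T2 translate by (3, -2): (-15, -5) → (-12, -7); (-15, 3) → (-12, 1); (3, -4) → (6, -6); (-3, -1) → (0, -3); (15, 4) → (18, 2)
T3 rotate counter-clockwise with cos θ = -8/17, sin θ = -15/17: (-12, -7) → (-9/17, 236/17); (-12, 1) → (111/17, 172/17); (6, -6) → (-138/17, -42/17); (0, -3) → (-45/17, 24/17); (18, 2) → (-114/17, -286/17)
T4 shear: x ← x − 1/2·y: (-9/17, 236/17) → (-127/17, 236/17); (111/17, 172/17) → (25/17, 172/17); (-138/17, -42/17) → (-117/17, -42/17); (-45/17, 24/17) → (-57/17, 24/17); (-114/17, -286/17) → (29/17, -286/17)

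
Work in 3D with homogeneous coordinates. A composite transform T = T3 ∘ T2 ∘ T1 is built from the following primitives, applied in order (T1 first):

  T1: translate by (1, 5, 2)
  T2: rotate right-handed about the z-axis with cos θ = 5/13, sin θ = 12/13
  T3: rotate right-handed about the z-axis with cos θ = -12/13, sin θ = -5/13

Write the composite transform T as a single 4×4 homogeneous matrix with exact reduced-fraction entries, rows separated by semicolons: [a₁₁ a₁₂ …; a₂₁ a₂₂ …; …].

T1 = [1 0 0 1; 0 1 0 5; 0 0 1 2; 0 0 0 1]
T2·T1 = [5/13 -12/13 0 -55/13; 12/13 5/13 0 37/13; 0 0 1 2; 0 0 0 1]
T3·…·T1 = [0 1 0 5; -1 0 0 -1; 0 0 1 2; 0 0 0 1]

T = [0 1 0 5; -1 0 0 -1; 0 0 1 2; 0 0 0 1]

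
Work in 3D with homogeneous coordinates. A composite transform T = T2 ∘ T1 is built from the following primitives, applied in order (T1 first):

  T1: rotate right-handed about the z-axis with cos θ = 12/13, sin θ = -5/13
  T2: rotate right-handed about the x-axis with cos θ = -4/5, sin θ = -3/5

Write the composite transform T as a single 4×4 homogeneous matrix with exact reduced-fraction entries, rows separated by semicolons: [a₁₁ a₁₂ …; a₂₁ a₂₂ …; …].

T = [12/13 5/13 0 0; 4/13 -48/65 3/5 0; 3/13 -36/65 -4/5 0; 0 0 0 1]

T1 = [12/13 5/13 0 0; -5/13 12/13 0 0; 0 0 1 0; 0 0 0 1]
T2·T1 = [12/13 5/13 0 0; 4/13 -48/65 3/5 0; 3/13 -36/65 -4/5 0; 0 0 0 1]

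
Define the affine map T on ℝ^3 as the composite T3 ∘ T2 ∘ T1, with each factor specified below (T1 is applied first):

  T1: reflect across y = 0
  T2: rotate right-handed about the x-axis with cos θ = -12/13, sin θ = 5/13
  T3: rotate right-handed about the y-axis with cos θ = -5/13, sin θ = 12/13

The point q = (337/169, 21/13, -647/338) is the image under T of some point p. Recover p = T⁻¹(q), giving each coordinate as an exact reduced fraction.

T1 = [1 0 0 0; 0 -1 0 0; 0 0 1 0; 0 0 0 1]
T2·T1 = [1 0 0 0; 0 12/13 -5/13 0; 0 -5/13 -12/13 0; 0 0 0 1]
T3·…·T1 = [-5/13 -60/169 -144/169 0; 0 12/13 -5/13 0; -12/13 25/169 60/169 0; 0 0 0 1]
det M = -1; M⁻¹ = [-5/13 0 -12/13 0; -60/169 12/13 25/169 0; -144/169 -5/13 60/169 0; 0 0 0 1]
M⁻¹ · (337/169, 21/13, -647/338)ᵀ = (1, 1/2, -3)ᵀ

p = (1, 1/2, -3)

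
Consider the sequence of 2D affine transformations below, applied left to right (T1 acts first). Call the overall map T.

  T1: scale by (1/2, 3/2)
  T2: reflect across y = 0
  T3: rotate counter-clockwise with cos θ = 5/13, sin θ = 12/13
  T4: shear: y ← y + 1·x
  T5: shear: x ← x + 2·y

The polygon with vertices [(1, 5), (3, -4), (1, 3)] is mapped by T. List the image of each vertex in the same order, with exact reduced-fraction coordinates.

image vertices: (33/2, 61/13), (-15/2, -33/26), (21/2, 40/13)

T1 scale by (1/2, 3/2): (1, 5) → (1/2, 15/2); (3, -4) → (3/2, -6); (1, 3) → (1/2, 9/2)
T2 reflect across y = 0: (1/2, 15/2) → (1/2, -15/2); (3/2, -6) → (3/2, 6); (1/2, 9/2) → (1/2, -9/2)
T3 rotate counter-clockwise with cos θ = 5/13, sin θ = 12/13: (1/2, -15/2) → (185/26, -63/26); (3/2, 6) → (-129/26, 48/13); (1/2, -9/2) → (113/26, -33/26)
T4 shear: y ← y + 1·x: (185/26, -63/26) → (185/26, 61/13); (-129/26, 48/13) → (-129/26, -33/26); (113/26, -33/26) → (113/26, 40/13)
T5 shear: x ← x + 2·y: (185/26, 61/13) → (33/2, 61/13); (-129/26, -33/26) → (-15/2, -33/26); (113/26, 40/13) → (21/2, 40/13)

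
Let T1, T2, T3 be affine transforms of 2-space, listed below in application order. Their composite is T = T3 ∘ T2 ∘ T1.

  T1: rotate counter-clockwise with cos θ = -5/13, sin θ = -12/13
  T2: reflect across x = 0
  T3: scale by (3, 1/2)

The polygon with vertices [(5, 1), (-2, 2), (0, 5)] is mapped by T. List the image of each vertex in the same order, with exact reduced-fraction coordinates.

T1 rotate counter-clockwise with cos θ = -5/13, sin θ = -12/13: (5, 1) → (-1, -5); (-2, 2) → (34/13, 14/13); (0, 5) → (60/13, -25/13)
T2 reflect across x = 0: (-1, -5) → (1, -5); (34/13, 14/13) → (-34/13, 14/13); (60/13, -25/13) → (-60/13, -25/13)
T3 scale by (3, 1/2): (1, -5) → (3, -5/2); (-34/13, 14/13) → (-102/13, 7/13); (-60/13, -25/13) → (-180/13, -25/26)

image vertices: (3, -5/2), (-102/13, 7/13), (-180/13, -25/26)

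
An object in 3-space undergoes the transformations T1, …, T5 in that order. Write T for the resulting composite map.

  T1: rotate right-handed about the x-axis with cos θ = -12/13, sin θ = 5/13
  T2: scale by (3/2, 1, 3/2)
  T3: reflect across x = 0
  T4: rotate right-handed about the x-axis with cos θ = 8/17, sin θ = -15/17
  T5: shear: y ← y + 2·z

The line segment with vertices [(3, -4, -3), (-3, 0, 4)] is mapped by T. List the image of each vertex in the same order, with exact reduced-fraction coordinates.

image vertices: (-9/2, -642/221, -753/221), (9/2, -1792/221, -276/221)

T1 rotate right-handed about the x-axis with cos θ = -12/13, sin θ = 5/13: (3, -4, -3) → (3, 63/13, 16/13); (-3, 0, 4) → (-3, -20/13, -48/13)
T2 scale by (3/2, 1, 3/2): (3, 63/13, 16/13) → (9/2, 63/13, 24/13); (-3, -20/13, -48/13) → (-9/2, -20/13, -72/13)
T3 reflect across x = 0: (9/2, 63/13, 24/13) → (-9/2, 63/13, 24/13); (-9/2, -20/13, -72/13) → (9/2, -20/13, -72/13)
T4 rotate right-handed about the x-axis with cos θ = 8/17, sin θ = -15/17: (-9/2, 63/13, 24/13) → (-9/2, 864/221, -753/221); (9/2, -20/13, -72/13) → (9/2, -1240/221, -276/221)
T5 shear: y ← y + 2·z: (-9/2, 864/221, -753/221) → (-9/2, -642/221, -753/221); (9/2, -1240/221, -276/221) → (9/2, -1792/221, -276/221)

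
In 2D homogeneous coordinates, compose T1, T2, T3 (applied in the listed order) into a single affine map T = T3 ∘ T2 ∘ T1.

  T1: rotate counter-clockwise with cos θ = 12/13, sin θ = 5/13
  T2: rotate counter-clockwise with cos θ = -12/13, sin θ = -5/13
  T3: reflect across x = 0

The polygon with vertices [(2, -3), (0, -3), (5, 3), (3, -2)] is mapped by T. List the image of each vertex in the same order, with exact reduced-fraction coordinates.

T1 rotate counter-clockwise with cos θ = 12/13, sin θ = 5/13: (2, -3) → (3, -2); (0, -3) → (15/13, -36/13); (5, 3) → (45/13, 61/13); (3, -2) → (46/13, -9/13)
T2 rotate counter-clockwise with cos θ = -12/13, sin θ = -5/13: (3, -2) → (-46/13, 9/13); (15/13, -36/13) → (-360/169, 357/169); (45/13, 61/13) → (-235/169, -957/169); (46/13, -9/13) → (-597/169, -122/169)
T3 reflect across x = 0: (-46/13, 9/13) → (46/13, 9/13); (-360/169, 357/169) → (360/169, 357/169); (-235/169, -957/169) → (235/169, -957/169); (-597/169, -122/169) → (597/169, -122/169)

image vertices: (46/13, 9/13), (360/169, 357/169), (235/169, -957/169), (597/169, -122/169)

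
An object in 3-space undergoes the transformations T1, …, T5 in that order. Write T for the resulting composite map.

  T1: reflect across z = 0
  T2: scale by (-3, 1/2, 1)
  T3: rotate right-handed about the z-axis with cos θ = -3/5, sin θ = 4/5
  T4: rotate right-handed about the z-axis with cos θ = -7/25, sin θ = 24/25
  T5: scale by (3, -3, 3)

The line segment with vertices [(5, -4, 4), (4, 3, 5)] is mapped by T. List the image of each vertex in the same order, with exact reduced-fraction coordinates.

image vertices: (111/5, -198/5, -12), (126/5, -261/10, -15)

T1 reflect across z = 0: (5, -4, 4) → (5, -4, -4); (4, 3, 5) → (4, 3, -5)
T2 scale by (-3, 1/2, 1): (5, -4, -4) → (-15, -2, -4); (4, 3, -5) → (-12, 3/2, -5)
T3 rotate right-handed about the z-axis with cos θ = -3/5, sin θ = 4/5: (-15, -2, -4) → (53/5, -54/5, -4); (-12, 3/2, -5) → (6, -21/2, -5)
T4 rotate right-handed about the z-axis with cos θ = -7/25, sin θ = 24/25: (53/5, -54/5, -4) → (37/5, 66/5, -4); (6, -21/2, -5) → (42/5, 87/10, -5)
T5 scale by (3, -3, 3): (37/5, 66/5, -4) → (111/5, -198/5, -12); (42/5, 87/10, -5) → (126/5, -261/10, -15)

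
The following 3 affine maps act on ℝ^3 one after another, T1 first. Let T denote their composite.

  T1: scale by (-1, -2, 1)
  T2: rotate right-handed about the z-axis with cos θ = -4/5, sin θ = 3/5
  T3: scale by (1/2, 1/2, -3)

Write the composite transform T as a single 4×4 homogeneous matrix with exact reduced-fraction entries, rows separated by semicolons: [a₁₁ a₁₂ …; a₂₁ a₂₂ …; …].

T1 = [-1 0 0 0; 0 -2 0 0; 0 0 1 0; 0 0 0 1]
T2·T1 = [4/5 6/5 0 0; -3/5 8/5 0 0; 0 0 1 0; 0 0 0 1]
T3·…·T1 = [2/5 3/5 0 0; -3/10 4/5 0 0; 0 0 -3 0; 0 0 0 1]

T = [2/5 3/5 0 0; -3/10 4/5 0 0; 0 0 -3 0; 0 0 0 1]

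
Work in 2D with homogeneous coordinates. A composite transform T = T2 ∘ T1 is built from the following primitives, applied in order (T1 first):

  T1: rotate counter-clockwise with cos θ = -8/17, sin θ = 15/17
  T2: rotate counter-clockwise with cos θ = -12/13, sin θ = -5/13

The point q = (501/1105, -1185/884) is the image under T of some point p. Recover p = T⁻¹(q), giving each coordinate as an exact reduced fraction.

p = (6/5, -3/4)

T1 = [-8/17 -15/17 0; 15/17 -8/17 0; 0 0 1]
T2·T1 = [171/221 140/221 0; -140/221 171/221 0; 0 0 1]
det M = 1; M⁻¹ = [171/221 -140/221 0; 140/221 171/221 0; 0 0 1]
M⁻¹ · (501/1105, -1185/884)ᵀ = (6/5, -3/4)ᵀ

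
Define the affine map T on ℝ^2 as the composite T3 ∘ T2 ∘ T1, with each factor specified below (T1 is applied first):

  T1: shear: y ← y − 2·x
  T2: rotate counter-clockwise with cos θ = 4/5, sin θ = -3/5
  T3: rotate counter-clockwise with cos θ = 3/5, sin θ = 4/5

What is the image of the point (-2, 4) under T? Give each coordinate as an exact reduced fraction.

T(p) = (-104/25, 178/25)

T1 shear: y ← y − 2·x: (-2, 4) → (-2, 8)
T2 rotate counter-clockwise with cos θ = 4/5, sin θ = -3/5: (-2, 8) → (16/5, 38/5)
T3 rotate counter-clockwise with cos θ = 3/5, sin θ = 4/5: (16/5, 38/5) → (-104/25, 178/25)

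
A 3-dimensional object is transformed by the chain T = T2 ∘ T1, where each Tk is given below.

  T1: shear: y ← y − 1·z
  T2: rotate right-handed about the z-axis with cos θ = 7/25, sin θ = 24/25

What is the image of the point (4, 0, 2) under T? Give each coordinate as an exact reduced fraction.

T(p) = (76/25, 82/25, 2)

T1 shear: y ← y − 1·z: (4, 0, 2) → (4, -2, 2)
T2 rotate right-handed about the z-axis with cos θ = 7/25, sin θ = 24/25: (4, -2, 2) → (76/25, 82/25, 2)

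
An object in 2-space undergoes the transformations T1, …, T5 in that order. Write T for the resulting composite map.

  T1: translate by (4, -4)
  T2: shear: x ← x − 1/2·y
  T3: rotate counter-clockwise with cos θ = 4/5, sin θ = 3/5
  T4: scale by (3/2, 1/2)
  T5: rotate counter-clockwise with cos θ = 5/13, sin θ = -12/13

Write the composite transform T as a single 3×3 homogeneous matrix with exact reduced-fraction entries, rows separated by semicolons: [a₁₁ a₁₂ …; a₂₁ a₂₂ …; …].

T1 = [1 0 4; 0 1 -4; 0 0 1]
T2·T1 = [1 -1/2 6; 0 1 -4; 0 0 1]
T3·…·T1 = [4/5 -1 36/5; 3/5 1/2 2/5; 0 0 1]
T4·…·T1 = [6/5 -3/2 54/5; 3/10 1/4 1/5; 0 0 1]
T5·…·T1 = [48/65 -9/26 282/65; -129/130 77/52 -643/65; 0 0 1]

T = [48/65 -9/26 282/65; -129/130 77/52 -643/65; 0 0 1]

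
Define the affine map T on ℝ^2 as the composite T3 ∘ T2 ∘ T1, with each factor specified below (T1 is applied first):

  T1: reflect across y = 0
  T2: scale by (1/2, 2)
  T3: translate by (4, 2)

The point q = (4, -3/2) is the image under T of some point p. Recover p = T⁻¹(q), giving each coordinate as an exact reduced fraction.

T1 = [1 0 0; 0 -1 0; 0 0 1]
T2·T1 = [1/2 0 0; 0 -2 0; 0 0 1]
T3·…·T1 = [1/2 0 4; 0 -2 2; 0 0 1]
det M = -1; M⁻¹ = [2 0 -8; 0 -1/2 1; 0 0 1]
M⁻¹ · (4, -3/2)ᵀ = (0, 7/4)ᵀ

p = (0, 7/4)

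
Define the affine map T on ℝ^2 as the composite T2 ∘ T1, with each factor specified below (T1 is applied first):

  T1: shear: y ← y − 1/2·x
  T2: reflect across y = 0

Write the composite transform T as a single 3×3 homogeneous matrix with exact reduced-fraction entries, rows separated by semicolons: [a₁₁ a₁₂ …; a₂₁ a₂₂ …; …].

T1 = [1 0 0; -1/2 1 0; 0 0 1]
T2·T1 = [1 0 0; 1/2 -1 0; 0 0 1]

T = [1 0 0; 1/2 -1 0; 0 0 1]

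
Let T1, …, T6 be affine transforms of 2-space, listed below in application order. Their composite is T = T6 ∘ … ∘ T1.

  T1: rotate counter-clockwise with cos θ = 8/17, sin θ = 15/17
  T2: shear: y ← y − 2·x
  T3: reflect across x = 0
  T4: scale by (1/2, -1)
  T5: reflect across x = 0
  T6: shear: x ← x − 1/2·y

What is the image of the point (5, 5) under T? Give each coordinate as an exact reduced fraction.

T(p) = (75/17, -185/17)

T1 rotate counter-clockwise with cos θ = 8/17, sin θ = 15/17: (5, 5) → (-35/17, 115/17)
T2 shear: y ← y − 2·x: (-35/17, 115/17) → (-35/17, 185/17)
T3 reflect across x = 0: (-35/17, 185/17) → (35/17, 185/17)
T4 scale by (1/2, -1): (35/17, 185/17) → (35/34, -185/17)
T5 reflect across x = 0: (35/34, -185/17) → (-35/34, -185/17)
T6 shear: x ← x − 1/2·y: (-35/34, -185/17) → (75/17, -185/17)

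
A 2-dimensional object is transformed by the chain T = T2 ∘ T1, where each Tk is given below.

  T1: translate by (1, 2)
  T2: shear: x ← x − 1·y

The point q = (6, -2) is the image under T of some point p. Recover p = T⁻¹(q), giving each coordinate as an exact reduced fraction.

p = (3, -4)

T1 = [1 0 1; 0 1 2; 0 0 1]
T2·T1 = [1 -1 -1; 0 1 2; 0 0 1]
det M = 1; M⁻¹ = [1 1 -1; 0 1 -2; 0 0 1]
M⁻¹ · (6, -2)ᵀ = (3, -4)ᵀ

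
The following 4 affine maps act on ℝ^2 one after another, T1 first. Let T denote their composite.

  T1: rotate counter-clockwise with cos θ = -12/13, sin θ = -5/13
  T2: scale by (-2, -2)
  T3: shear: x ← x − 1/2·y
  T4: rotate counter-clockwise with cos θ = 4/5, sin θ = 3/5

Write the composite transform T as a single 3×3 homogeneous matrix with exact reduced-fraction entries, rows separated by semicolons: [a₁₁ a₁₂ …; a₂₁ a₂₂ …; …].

T = [46/65 -32/13 0; 97/65 6/13 0; 0 0 1]

T1 = [-12/13 5/13 0; -5/13 -12/13 0; 0 0 1]
T2·T1 = [24/13 -10/13 0; 10/13 24/13 0; 0 0 1]
T3·…·T1 = [19/13 -22/13 0; 10/13 24/13 0; 0 0 1]
T4·…·T1 = [46/65 -32/13 0; 97/65 6/13 0; 0 0 1]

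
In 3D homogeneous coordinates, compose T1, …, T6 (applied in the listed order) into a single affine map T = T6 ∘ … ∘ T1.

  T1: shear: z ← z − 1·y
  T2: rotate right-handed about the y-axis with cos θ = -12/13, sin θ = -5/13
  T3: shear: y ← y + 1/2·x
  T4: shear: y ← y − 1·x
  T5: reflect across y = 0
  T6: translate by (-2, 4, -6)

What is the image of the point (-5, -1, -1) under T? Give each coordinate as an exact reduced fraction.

T(p) = (34/13, 95/13, -103/13)

T1 shear: z ← z − 1·y: (-5, -1, -1) → (-5, -1, 0)
T2 rotate right-handed about the y-axis with cos θ = -12/13, sin θ = -5/13: (-5, -1, 0) → (60/13, -1, -25/13)
T3 shear: y ← y + 1/2·x: (60/13, -1, -25/13) → (60/13, 17/13, -25/13)
T4 shear: y ← y − 1·x: (60/13, 17/13, -25/13) → (60/13, -43/13, -25/13)
T5 reflect across y = 0: (60/13, -43/13, -25/13) → (60/13, 43/13, -25/13)
T6 translate by (-2, 4, -6): (60/13, 43/13, -25/13) → (34/13, 95/13, -103/13)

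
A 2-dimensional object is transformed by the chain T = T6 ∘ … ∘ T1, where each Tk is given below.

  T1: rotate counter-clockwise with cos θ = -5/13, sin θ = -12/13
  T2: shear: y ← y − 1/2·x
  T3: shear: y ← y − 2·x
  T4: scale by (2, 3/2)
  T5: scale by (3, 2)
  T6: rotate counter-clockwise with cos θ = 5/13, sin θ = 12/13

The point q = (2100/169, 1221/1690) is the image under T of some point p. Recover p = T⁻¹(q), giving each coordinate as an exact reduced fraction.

p = (1, 7/5)

T1 = [-5/13 12/13 0; -12/13 -5/13 0; 0 0 1]
T2·T1 = [-5/13 12/13 0; -19/26 -11/13 0; 0 0 1]
T3·…·T1 = [-5/13 12/13 0; 1/26 -35/13 0; 0 0 1]
T4·…·T1 = [-10/13 24/13 0; 3/52 -105/26 0; 0 0 1]
T5·…·T1 = [-30/13 72/13 0; 3/26 -105/13 0; 0 0 1]
T6·…·T1 = [-168/169 1620/169 0; -705/338 339/169 0; 0 0 1]
det M = 18; M⁻¹ = [113/1014 -90/169 0; 235/2028 -28/507 0; 0 0 1]
M⁻¹ · (2100/169, 1221/1690)ᵀ = (1, 7/5)ᵀ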